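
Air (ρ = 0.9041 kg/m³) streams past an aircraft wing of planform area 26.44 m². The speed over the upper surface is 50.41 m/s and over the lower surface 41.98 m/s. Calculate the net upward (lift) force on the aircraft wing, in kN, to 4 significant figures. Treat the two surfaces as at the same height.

With equal heights on the two surfaces, Bernoulli gives P_lower − P_upper = ½ρ(v_upper² − v_lower²).
ΔP = ½·0.9041·(50.41² − 41.98²) = 352.1 Pa.
Lift = ΔP · A = 352.1 × 26.44 = 9309 N.

F ≈ 9.309 kN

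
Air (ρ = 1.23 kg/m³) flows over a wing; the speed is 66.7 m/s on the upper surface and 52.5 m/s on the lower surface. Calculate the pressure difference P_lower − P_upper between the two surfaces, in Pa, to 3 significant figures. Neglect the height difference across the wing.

The pressure is lower where the speed is higher: ΔP = ½ρ(v_up² − v_low²).
ΔP = ½·1.23·(66.7² − 52.5²) = 1040 Pa.

1040 Pa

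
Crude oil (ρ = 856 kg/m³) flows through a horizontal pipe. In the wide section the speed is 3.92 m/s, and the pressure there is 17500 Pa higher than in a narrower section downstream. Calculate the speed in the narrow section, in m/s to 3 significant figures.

With h₁ = h₂, rearranging Bernoulli gives v₂ = √(v₁² + 2ΔP/ρ).
v₂ = √(3.92² + 2·17500/856) = √(15.4 + 40.9) = 7.50 m/s.

v₂ = 7.50 m/s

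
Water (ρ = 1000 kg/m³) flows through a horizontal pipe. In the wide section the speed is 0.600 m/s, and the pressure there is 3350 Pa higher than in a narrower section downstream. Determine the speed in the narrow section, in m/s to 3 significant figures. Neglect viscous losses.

Along the level pipe P + ½ρv² is conserved, hence v₂² = v₁² + 2(P₁ − P₂)/ρ.
v₂ = √(0.600² + 2·3350/1000) = √(0.360 + 6.70) = 2.66 m/s.

v₂ = 2.66 m/s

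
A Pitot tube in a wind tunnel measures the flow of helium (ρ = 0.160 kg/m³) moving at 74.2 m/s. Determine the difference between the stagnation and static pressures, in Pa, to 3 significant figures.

At the stagnation point the flow is brought to rest, so Bernoulli gives P_stag − P_static = ½ρv².
ΔP = ½·0.160·74.2² = 440 Pa.

ΔP ≈ 440 Pa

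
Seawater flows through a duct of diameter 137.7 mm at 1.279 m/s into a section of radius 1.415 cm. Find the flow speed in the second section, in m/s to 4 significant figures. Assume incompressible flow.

Continuity gives A₁v₁ = A₂v₂, so v₂ = (148.9 cm²)/(6.290 cm²) × 1.279 m/s = 30.28 m/s.

30.28 m/s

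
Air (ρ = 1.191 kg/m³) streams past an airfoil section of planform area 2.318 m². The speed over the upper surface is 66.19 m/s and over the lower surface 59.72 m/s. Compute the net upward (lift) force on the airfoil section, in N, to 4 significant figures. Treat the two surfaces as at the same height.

From P + ½ρv² = const at equal height, P_low − P_up = ½ρ(v_up² − v_low²).
ΔP = ½·1.191·(66.19² − 59.72²) = 485.1 Pa.
Lift = ΔP · A = 485.1 × 2.318 = 1125 N.

F = 1125 N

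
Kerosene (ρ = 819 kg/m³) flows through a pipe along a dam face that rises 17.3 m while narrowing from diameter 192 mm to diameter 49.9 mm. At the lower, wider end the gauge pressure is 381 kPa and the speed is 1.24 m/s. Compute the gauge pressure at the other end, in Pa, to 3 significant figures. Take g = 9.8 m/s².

Mass conservation (A₁v₁ = A₂v₂) gives v₂ = 1.24 × 290/19.6 = 18.4 m/s.
Bernoulli: P₁ + ½ρv₁² + ρg h₁ = P₂ + ½ρv₂² + ρg h₂, so P₂ = P₁ + ½ρ(v₁² − v₂²) − ρg(h₂ − h₁).
P₂ = 381000 + ½·819·(1.24² − 18.4²) − 819·9.8·(+17.3) = 381000 + (-137000) − (139000) = 105000 Pa.

P₂ ≈ 105000 Pa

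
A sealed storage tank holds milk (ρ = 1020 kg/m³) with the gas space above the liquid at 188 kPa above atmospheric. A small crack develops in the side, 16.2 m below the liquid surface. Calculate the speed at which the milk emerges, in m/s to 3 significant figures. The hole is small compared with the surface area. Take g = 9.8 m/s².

Take point 1 at the surface (v₁ ≈ 0) and point 2 at the hole (at atmospheric pressure). Bernoulli: P₁ + ρg h = P_atm + ½ρv₂².
With P₁ − P_atm = 188000 Pa, v₂ = √(2gh + 2ΔP/ρ) = √(2·9.8·16.2 + 2·188000/1020) = 26.2 m/s.

v ≈ 26.2 m/s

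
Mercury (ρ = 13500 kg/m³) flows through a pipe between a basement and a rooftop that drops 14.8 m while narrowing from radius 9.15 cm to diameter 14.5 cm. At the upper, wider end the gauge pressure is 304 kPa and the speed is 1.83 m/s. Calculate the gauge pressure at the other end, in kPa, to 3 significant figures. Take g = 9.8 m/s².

P₂ = 2230 kPa

Continuity gives A₁v₁ = A₂v₂, so v₂ = (263 cm²)/(165 cm²) × 1.83 m/s = 2.91 m/s.
Applying Bernoulli between the two ends and solving for P₂: P₂ = P₁ + ½ρ(v₁² − v₂²) − ρgΔh.
P₂ = 304000 + ½·13500·(1.83² − 2.91²) − 13500·9.8·(−14.8) = 304000 + (-34700) − (-1960000) = 2230000 Pa.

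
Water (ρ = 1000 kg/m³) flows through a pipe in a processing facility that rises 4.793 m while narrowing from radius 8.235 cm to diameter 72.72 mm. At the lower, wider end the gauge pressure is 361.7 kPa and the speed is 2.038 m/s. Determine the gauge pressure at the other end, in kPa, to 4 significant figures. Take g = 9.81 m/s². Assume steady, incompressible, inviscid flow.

Mass conservation (A₁v₁ = A₂v₂) gives v₂ = 2.038 × 213.0/41.53 = 10.45 m/s.
Applying Bernoulli between the two ends and solving for P₂: P₂ = P₁ + ½ρ(v₁² − v₂²) − ρgΔh.
P₂ = 361700 + ½·1000·(2.038² − 10.45²) − 1000·9.81·(+4.793) = 361700 + (-52570) − (47020) = 262100 Pa.

P₂ ≈ 262.1 kPa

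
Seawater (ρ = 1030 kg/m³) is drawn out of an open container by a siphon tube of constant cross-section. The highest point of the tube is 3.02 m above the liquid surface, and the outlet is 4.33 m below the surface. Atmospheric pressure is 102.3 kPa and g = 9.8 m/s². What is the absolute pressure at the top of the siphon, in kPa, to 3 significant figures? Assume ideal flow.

P_top ≈ 28.1 kPa

The outlet speed comes from Torricelli: v = √(2g·4.33) = 9.21 m/s.
The bore is uniform, so the speed at the crest is the same v. Bernoulli surface→crest: P_atm = P_top + ½ρv² + ρg·h_top.
P_top = 102300 − ½·1030·9.21² − 1030·9.8·3.02 = 28100 Pa.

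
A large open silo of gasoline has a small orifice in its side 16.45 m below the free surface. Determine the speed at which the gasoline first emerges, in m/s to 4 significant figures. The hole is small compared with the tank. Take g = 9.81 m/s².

With the surface at rest and both surface and jet at atmospheric pressure, Bernoulli gives ρg h = ½ρv², so v = √(2gh) = √(2·9.81·16.45) = 17.97 m/s.

v = 17.97 m/s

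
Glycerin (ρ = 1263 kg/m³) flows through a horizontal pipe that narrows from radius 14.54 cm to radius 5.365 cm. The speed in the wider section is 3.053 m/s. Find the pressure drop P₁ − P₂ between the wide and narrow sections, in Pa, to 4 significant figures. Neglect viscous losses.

Continuity gives A₁v₁ = A₂v₂, so v₂ = (664.2 cm²)/(90.43 cm²) × 3.053 m/s = 22.42 m/s.
Along the horizontal streamline, P + ½ρv² is constant.
P₁ − P₂ = ½·1263·(22.42² − 3.053²) = ½·1263·493.5 = 311700 Pa.

ΔP ≈ 311700 Pa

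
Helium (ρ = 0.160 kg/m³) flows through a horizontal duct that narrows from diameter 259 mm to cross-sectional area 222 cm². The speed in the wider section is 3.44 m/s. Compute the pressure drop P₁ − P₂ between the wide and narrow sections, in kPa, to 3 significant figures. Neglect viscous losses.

By continuity, v₂ = v₁·A₁/A₂ = 3.44·(527/222) = 8.16 m/s.
With no height change, Bernoulli's equation is P₁ + ½ρv₁² = P₂ + ½ρv₂².
P₁ − P₂ = ½·0.160·(8.16² − 3.44²) = ½·0.160·54.8 = 4.39 Pa.

ΔP = 0.00439 kPa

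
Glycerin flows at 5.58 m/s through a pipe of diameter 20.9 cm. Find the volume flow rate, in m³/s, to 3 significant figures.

Q = A·v = 0.0343 m² × 5.58 m/s = 0.191 m³/s.

Q ≈ 0.191 m³/s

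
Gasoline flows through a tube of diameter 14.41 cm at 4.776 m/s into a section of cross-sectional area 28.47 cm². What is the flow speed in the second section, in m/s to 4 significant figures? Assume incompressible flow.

v₂ = 27.36 m/s

Mass conservation (A₁v₁ = A₂v₂) gives v₂ = 4.776 × 163.1/28.47 = 27.36 m/s.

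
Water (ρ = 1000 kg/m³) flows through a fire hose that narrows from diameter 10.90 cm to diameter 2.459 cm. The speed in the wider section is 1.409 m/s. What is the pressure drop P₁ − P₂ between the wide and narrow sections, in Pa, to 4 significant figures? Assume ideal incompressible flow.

382200 Pa

By continuity, v₂ = v₁·A₁/A₂ = 1.409·(93.31/4.749) = 27.69 m/s.
With no height change, Bernoulli's equation is P₁ + ½ρv₁² = P₂ + ½ρv₂².
P₁ − P₂ = ½·1000·(27.69² − 1.409²) = ½·1000·764.5 = 382200 Pa.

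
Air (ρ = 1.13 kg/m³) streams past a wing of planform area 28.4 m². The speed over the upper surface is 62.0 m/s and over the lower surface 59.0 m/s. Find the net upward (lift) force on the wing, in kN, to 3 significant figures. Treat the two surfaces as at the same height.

F ≈ 5.82 kN

The faster flow above has the lower pressure; Bernoulli (same height) gives ΔP = ½ρ(v_up² − v_low²).
ΔP = ½·1.13·(62.0² − 59.0²) = 205 Pa.
Lift = ΔP · A = 205 × 28.4 = 5820 N.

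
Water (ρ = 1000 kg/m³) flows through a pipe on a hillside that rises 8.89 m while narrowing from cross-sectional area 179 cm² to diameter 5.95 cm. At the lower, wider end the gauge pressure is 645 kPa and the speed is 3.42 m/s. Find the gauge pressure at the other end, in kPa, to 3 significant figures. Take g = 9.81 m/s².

Mass conservation (A₁v₁ = A₂v₂) gives v₂ = 3.42 × 179/27.8 = 22.0 m/s.
Applying Bernoulli between the two ends and solving for P₂: P₂ = P₁ + ½ρ(v₁² − v₂²) − ρgΔh.
P₂ = 645000 + ½·1000·(3.42² − 22.0²) − 1000·9.81·(+8.89) = 645000 + (-237000) − (87200) = 321000 Pa.

P₂ = 321 kPa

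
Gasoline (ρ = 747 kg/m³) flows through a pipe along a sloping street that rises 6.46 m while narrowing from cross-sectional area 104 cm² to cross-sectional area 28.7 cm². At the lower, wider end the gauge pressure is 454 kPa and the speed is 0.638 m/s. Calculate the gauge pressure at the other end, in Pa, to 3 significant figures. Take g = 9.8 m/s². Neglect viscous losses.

Continuity gives A₁v₁ = A₂v₂, so v₂ = (104 cm²)/(28.7 cm²) × 0.638 m/s = 2.31 m/s.
Applying Bernoulli between the two ends and solving for P₂: P₂ = P₁ + ½ρ(v₁² − v₂²) − ρgΔh.
P₂ = 454000 + ½·747·(0.638² − 2.31²) − 747·9.8·(+6.46) = 454000 + (-1840) − (47300) = 405000 Pa.

405000 Pa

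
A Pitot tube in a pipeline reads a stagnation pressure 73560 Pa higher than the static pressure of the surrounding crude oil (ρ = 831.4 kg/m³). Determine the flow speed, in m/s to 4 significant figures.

The dynamic pressure equals the rise in static pressure at the stagnation point: ΔP = ½ρv².
v = √(2ΔP/ρ) = √(2·73560/831.4) = 13.30 m/s.

13.30 m/s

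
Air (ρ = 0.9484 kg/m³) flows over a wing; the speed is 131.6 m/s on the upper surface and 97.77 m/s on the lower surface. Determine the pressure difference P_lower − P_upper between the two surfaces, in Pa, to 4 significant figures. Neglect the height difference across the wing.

The pressure is lower where the speed is higher: ΔP = ½ρ(v_up² − v_low²).
ΔP = ½·0.9484·(131.6² − 97.77²) = 3680 Pa.

ΔP = 3680 Pa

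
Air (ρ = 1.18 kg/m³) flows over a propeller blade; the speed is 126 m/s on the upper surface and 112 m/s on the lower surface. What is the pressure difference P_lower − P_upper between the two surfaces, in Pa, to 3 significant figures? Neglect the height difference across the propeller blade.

With negligible Δh, P + ½ρv² is constant, so P_low − P_up = ½ρ(v_up² − v_low²).
ΔP = ½·1.18·(126² − 112²) = 1970 Pa.

ΔP ≈ 1970 Pa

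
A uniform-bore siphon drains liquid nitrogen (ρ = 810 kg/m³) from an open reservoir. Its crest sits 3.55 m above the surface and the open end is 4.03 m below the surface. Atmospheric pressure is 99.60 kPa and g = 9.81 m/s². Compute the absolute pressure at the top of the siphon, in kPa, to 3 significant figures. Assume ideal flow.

P_top = 39.4 kPa

From the surface to the outlet (both open to atmosphere, surface at rest): v = √(2g·h_out) = √(2·9.81·4.03) = 8.89 m/s.
Continuity keeps v the same throughout the tube; from surface to crest, P_atm + 0 = P_top + ½ρv² + ρg·h_top.
P_top = 99600 − ½·810·8.89² − 810·9.81·3.55 = 39400 Pa.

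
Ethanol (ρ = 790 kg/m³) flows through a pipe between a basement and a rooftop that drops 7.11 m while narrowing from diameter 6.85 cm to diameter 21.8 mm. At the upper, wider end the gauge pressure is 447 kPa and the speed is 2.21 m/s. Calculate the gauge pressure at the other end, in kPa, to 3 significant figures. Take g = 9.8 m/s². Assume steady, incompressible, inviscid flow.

P₂ ≈ 316 kPa

Continuity gives A₁v₁ = A₂v₂, so v₂ = (36.9 cm²)/(3.73 cm²) × 2.21 m/s = 21.8 m/s.
Applying Bernoulli between the two ends and solving for P₂: P₂ = P₁ + ½ρ(v₁² − v₂²) − ρgΔh.
P₂ = 447000 + ½·790·(2.21² − 21.8²) − 790·9.8·(−7.11) = 447000 + (-186000) − (-55000) = 316000 Pa.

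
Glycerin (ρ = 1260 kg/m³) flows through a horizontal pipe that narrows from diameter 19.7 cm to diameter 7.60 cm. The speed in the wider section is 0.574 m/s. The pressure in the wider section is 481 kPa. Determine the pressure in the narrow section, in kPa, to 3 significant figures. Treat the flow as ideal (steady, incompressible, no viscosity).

Mass conservation (A₁v₁ = A₂v₂) gives v₂ = 0.574 × 305/45.4 = 3.86 m/s.
Bernoulli (h₁ = h₂): P₁ − P₂ = ½ρ(v₂² − v₁²).
P₂ = P₁ − ½ρ(v₂² − v₁²) = 481000 − ½·1260·(3.86² − 0.574²) = 481000 − 9160 = 472000 Pa.

P₂ ≈ 472 kPa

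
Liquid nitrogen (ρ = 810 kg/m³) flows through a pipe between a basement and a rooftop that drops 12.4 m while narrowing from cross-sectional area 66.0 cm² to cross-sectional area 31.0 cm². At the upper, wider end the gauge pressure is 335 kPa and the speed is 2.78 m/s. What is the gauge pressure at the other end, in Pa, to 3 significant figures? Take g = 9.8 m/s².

P₂ ≈ 422000 Pa

The volume flow rate is constant, so v₂ = (A₁/A₂)v₁ = (66.0/31.0)·2.78 = 5.92 m/s.
Bernoulli: P₁ + ½ρv₁² + ρg h₁ = P₂ + ½ρv₂² + ρg h₂, so P₂ = P₁ + ½ρ(v₁² − v₂²) − ρg(h₂ − h₁).
P₂ = 335000 + ½·810·(2.78² − 5.92²) − 810·9.8·(−12.4) = 335000 + (-11100) − (-98400) = 422000 Pa.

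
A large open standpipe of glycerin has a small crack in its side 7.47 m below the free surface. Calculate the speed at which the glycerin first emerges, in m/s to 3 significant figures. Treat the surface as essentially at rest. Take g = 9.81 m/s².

With the surface at rest and both surface and jet at atmospheric pressure, Bernoulli gives ρg h = ½ρv², so v = √(2gh) = √(2·9.81·7.47) = 12.1 m/s.

v ≈ 12.1 m/s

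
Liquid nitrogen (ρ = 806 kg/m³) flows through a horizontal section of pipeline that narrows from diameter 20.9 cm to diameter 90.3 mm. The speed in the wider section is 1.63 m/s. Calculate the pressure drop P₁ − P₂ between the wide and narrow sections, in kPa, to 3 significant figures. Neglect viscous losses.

ΔP = 29.7 kPa

The volume flow rate is constant, so v₂ = (A₁/A₂)v₁ = (343/64.0)·1.63 = 8.73 m/s.
With no height change, Bernoulli's equation is P₁ + ½ρv₁² = P₂ + ½ρv₂².
P₁ − P₂ = ½·806·(8.73² − 1.63²) = ½·806·73.6 = 29700 Pa.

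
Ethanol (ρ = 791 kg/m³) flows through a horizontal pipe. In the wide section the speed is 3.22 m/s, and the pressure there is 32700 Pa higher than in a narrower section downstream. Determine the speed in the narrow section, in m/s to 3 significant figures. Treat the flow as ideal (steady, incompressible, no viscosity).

v₂ ≈ 9.65 m/s

Along the level pipe P + ½ρv² is conserved, hence v₂² = v₁² + 2(P₁ − P₂)/ρ.
v₂ = √(3.22² + 2·32700/791) = √(10.4 + 82.7) = 9.65 m/s.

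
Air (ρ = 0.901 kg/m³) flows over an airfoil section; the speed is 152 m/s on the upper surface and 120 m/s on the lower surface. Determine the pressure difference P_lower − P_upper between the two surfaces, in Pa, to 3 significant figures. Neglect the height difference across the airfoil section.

The pressure is lower where the speed is higher: ΔP = ½ρ(v_up² − v_low²).
ΔP = ½·0.901·(152² − 120²) = 3920 Pa.

ΔP ≈ 3920 Pa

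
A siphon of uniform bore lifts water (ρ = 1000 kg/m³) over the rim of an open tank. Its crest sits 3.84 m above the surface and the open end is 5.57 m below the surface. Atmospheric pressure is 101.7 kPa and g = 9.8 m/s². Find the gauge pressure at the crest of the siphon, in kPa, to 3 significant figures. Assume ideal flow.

Bernoulli surface→outlet gives ½v² = g·h_out, so v = √(2·9.8·5.57) = 10.4 m/s.
The bore is uniform, so the speed at the crest is the same v. Bernoulli surface→crest: P_atm = P_top + ½ρv² + ρg·h_top.
P_top = 101700 − ½·1000·10.4² − 1000·9.8·3.84 = 9480 Pa. So P_gauge = P_top − P_atm = -92200 Pa.

-92.2 kPa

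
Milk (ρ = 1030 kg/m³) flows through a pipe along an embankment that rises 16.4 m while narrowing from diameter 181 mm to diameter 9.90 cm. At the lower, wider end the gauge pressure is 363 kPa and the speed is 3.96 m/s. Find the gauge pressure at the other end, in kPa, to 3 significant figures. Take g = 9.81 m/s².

Mass conservation (A₁v₁ = A₂v₂) gives v₂ = 3.96 × 257/77.0 = 13.2 m/s.
Energy conservation along the streamline gives P₂ = P₁ − ½ρ(v₂² − v₁²) − ρg(h₂ − h₁).
P₂ = 363000 + ½·1030·(3.96² − 13.2²) − 1030·9.81·(+16.4) = 363000 + (-82200) − (166000) = 115000 Pa.

P₂ = 115 kPa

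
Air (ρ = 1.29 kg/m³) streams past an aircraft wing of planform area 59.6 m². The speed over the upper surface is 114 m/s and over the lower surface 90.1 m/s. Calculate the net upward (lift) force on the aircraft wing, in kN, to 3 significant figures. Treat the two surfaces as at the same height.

With equal heights on the two surfaces, Bernoulli gives P_lower − P_upper = ½ρ(v_upper² − v_lower²).
ΔP = ½·1.29·(114² − 90.1²) = 3150 Pa.
Lift = ΔP · A = 3150 × 59.6 = 188000 N.

F ≈ 188 kN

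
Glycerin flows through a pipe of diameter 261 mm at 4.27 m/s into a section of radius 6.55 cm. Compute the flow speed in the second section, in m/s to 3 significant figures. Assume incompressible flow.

v₂ = 16.9 m/s

Mass conservation (A₁v₁ = A₂v₂) gives v₂ = 4.27 × 535/135 = 16.9 m/s.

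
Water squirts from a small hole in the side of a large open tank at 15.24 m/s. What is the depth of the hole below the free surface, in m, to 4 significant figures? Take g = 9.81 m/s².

Inverting v = √(2gh) gives h = v² / 2g.
h = 15.24²/(2·9.81) = 232.3/19.62 = 11.84 m.

h ≈ 11.84 m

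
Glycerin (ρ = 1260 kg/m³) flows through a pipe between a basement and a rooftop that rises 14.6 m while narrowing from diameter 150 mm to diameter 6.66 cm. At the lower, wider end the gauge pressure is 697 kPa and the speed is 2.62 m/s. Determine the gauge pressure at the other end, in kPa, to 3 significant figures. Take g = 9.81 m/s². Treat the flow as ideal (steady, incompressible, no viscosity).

P₂ ≈ 410 kPa

Continuity gives A₁v₁ = A₂v₂, so v₂ = (177 cm²)/(34.8 cm²) × 2.62 m/s = 13.3 m/s.
Energy conservation along the streamline gives P₂ = P₁ − ½ρ(v₂² − v₁²) − ρg(h₂ − h₁).
P₂ = 697000 + ½·1260·(2.62² − 13.3²) − 1260·9.81·(+14.6) = 697000 + (-107000) − (180000) = 410000 Pa.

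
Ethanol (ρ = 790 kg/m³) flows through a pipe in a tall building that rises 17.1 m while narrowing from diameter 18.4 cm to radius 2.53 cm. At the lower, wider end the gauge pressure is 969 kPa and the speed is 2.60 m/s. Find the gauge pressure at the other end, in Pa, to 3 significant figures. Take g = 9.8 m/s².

By continuity, v₂ = v₁·A₁/A₂ = 2.60·(266/20.1) = 34.4 m/s.
Bernoulli: P₁ + ½ρv₁² + ρg h₁ = P₂ + ½ρv₂² + ρg h₂, so P₂ = P₁ + ½ρ(v₁² − v₂²) − ρg(h₂ − h₁).
P₂ = 969000 + ½·790·(2.60² − 34.4²) − 790·9.8·(+17.1) = 969000 + (-464000) − (132000) = 372000 Pa.

372000 Pa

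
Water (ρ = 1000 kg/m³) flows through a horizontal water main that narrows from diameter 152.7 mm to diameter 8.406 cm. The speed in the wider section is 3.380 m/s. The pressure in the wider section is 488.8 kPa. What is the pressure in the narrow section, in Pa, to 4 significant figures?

The volume flow rate is constant, so v₂ = (A₁/A₂)v₁ = (183.1/55.50)·3.380 = 11.15 m/s.
With no height change, Bernoulli's equation is P₁ + ½ρv₁² = P₂ + ½ρv₂².
P₂ = P₁ − ½ρ(v₂² − v₁²) = 488800 − ½·1000·(11.15² − 3.380²) = 488800 − 56490 = 432300 Pa.

P₂ ≈ 432300 Pa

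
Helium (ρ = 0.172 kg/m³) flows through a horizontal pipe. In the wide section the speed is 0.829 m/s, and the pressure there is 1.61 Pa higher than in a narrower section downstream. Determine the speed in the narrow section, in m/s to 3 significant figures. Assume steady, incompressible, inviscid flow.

Horizontal Bernoulli: P₁ + ½ρv₁² = P₂ + ½ρv₂², so v₂² = v₁² + 2(P₁ − P₂)/ρ.
v₂ = √(0.829² + 2·1.61/0.172) = √(0.687 + 18.7) = 4.41 m/s.

4.41 m/s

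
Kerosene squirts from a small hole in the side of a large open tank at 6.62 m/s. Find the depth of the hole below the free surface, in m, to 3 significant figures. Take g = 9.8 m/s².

Torricelli: v = √(2gh), so h = v²/(2g).
h = 6.62²/(2·9.8) = 43.8/19.60 = 2.24 m.

h ≈ 2.24 m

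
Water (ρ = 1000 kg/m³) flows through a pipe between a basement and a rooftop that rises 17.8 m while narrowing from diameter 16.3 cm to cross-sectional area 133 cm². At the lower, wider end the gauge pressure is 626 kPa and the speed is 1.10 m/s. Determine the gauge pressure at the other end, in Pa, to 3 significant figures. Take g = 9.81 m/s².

By continuity, v₂ = v₁·A₁/A₂ = 1.10·(209/133) = 1.73 m/s.
Bernoulli: P₁ + ½ρv₁² + ρg h₁ = P₂ + ½ρv₂² + ρg h₂, so P₂ = P₁ + ½ρ(v₁² − v₂²) − ρg(h₂ − h₁).
P₂ = 626000 + ½·1000·(1.10² − 1.73²) − 1000·9.81·(+17.8) = 626000 + (-884) − (175000) = 450000 Pa.

450000 Pa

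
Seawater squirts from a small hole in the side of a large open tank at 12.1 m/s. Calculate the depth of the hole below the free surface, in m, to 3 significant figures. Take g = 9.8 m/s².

Inverting v = √(2gh) gives h = v² / 2g.
h = 12.1²/(2·9.8) = 146/19.60 = 7.47 m.

h = 7.47 m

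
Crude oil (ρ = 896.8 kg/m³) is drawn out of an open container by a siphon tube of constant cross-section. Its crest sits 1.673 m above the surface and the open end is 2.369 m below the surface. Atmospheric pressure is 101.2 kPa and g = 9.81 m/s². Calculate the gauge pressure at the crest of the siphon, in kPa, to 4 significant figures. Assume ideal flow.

From the surface to the outlet (both open to atmosphere, surface at rest): v = √(2g·h_out) = √(2·9.81·2.369) = 6.818 m/s.
With constant cross-section the crest speed equals v; applying Bernoulli from the surface up to the crest, P_top = P_atm − ½ρv² − ρg·h_top.
P_top = 101200 − ½·896.8·6.818² − 896.8·9.81·1.673 = 65640 Pa. So P_gauge = P_top − P_atm = -35560 Pa.

P_gauge = -35.56 kPa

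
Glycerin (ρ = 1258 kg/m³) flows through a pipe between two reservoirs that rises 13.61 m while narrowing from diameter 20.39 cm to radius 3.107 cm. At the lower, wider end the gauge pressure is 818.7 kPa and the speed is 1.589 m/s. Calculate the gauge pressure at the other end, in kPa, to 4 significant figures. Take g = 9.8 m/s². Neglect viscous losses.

Mass conservation (A₁v₁ = A₂v₂) gives v₂ = 1.589 × 326.5/30.33 = 17.11 m/s.
Energy conservation along the streamline gives P₂ = P₁ − ½ρ(v₂² − v₁²) − ρg(h₂ − h₁).
P₂ = 818700 + ½·1258·(1.589² − 17.11²) − 1258·9.8·(+13.61) = 818700 + (-182500) − (167800) = 468400 Pa.

P₂ = 468.4 kPa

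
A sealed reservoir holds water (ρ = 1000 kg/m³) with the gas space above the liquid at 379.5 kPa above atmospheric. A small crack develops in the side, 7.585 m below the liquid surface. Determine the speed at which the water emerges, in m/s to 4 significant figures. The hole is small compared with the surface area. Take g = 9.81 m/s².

Take point 1 at the surface (v₁ ≈ 0) and point 2 at the hole (at atmospheric pressure). Bernoulli: P₁ + ρg h = P_atm + ½ρv₂².
With P₁ − P_atm = 379500 Pa, v₂ = √(2gh + 2ΔP/ρ) = √(2·9.81·7.585 + 2·379500/1000) = 30.13 m/s.

v ≈ 30.13 m/s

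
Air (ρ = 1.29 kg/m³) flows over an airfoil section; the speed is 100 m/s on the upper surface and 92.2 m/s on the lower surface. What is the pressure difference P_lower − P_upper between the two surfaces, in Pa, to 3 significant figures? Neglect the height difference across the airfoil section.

With negligible Δh, P + ½ρv² is constant, so P_low − P_up = ½ρ(v_up² − v_low²).
ΔP = ½·1.29·(100² − 92.2²) = 967 Pa.

ΔP ≈ 967 Pa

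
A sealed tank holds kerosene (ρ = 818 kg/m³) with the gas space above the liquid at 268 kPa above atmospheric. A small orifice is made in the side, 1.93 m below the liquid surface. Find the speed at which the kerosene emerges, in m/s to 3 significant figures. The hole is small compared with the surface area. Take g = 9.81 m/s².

Take point 1 at the surface (v₁ ≈ 0) and point 2 at the hole (at atmospheric pressure). Bernoulli: P₁ + ρg h = P_atm + ½ρv₂².
With P₁ − P_atm = 268000 Pa, v₂ = √(2gh + 2ΔP/ρ) = √(2·9.81·1.93 + 2·268000/818) = 26.3 m/s.

v ≈ 26.3 m/s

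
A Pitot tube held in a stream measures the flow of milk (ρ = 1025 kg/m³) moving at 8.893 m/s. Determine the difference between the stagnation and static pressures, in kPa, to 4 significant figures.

ΔP = 40.53 kPa

Bernoulli between the free stream and the stagnation point: ½ρv² = P_stag − P_static.
ΔP = ½·1025·8.893² = 40530 Pa.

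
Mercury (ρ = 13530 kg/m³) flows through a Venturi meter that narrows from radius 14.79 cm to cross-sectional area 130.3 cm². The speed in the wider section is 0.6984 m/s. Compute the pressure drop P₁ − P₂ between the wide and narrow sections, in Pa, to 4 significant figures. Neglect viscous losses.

ΔP = 88480 Pa

Continuity gives A₁v₁ = A₂v₂, so v₂ = (687.2 cm²)/(130.3 cm²) × 0.6984 m/s = 3.683 m/s.
With no height change, Bernoulli's equation is P₁ + ½ρv₁² = P₂ + ½ρv₂².
P₁ − P₂ = ½·13530·(3.683² − 0.6984²) = ½·13530·13.08 = 88480 Pa.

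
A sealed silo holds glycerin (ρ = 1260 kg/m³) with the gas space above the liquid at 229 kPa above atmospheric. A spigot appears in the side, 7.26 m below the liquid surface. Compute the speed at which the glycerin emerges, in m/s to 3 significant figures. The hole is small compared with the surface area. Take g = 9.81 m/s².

Take point 1 at the surface (v₁ ≈ 0) and point 2 at the hole (at atmospheric pressure). Bernoulli: P₁ + ρg h = P_atm + ½ρv₂².
With P₁ − P_atm = 229000 Pa, v₂ = √(2gh + 2ΔP/ρ) = √(2·9.81·7.26 + 2·229000/1260) = 22.5 m/s.

v = 22.5 m/s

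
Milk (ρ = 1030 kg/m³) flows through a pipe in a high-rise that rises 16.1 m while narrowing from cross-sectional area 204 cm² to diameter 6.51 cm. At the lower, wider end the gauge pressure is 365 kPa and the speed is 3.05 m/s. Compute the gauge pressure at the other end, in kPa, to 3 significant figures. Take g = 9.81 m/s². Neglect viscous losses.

P₂ ≈ 27.2 kPa

The volume flow rate is constant, so v₂ = (A₁/A₂)v₁ = (204/33.3)·3.05 = 18.7 m/s.
Bernoulli: P₁ + ½ρv₁² + ρg h₁ = P₂ + ½ρv₂² + ρg h₂, so P₂ = P₁ + ½ρ(v₁² − v₂²) − ρg(h₂ − h₁).
P₂ = 365000 + ½·1030·(3.05² − 18.7²) − 1030·9.81·(+16.1) = 365000 + (-175000) − (163000) = 27200 Pa.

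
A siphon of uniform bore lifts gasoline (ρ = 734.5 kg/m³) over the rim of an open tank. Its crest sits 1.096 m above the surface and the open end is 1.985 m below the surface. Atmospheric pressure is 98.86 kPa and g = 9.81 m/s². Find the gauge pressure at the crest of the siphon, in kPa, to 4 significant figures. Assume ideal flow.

The outlet speed comes from Torricelli: v = √(2g·1.985) = 6.241 m/s.
Continuity keeps v the same throughout the tube; from surface to crest, P_atm + 0 = P_top + ½ρv² + ρg·h_top.
P_top = 98860 − ½·734.5·6.241² − 734.5·9.81·1.096 = 76660 Pa. So P_gauge = P_top − P_atm = -22200 Pa.

P_gauge ≈ -22.20 kPa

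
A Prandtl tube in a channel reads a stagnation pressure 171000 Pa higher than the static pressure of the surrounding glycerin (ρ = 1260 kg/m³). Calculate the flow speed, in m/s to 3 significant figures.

The dynamic pressure equals the rise in static pressure at the stagnation point: ΔP = ½ρv².
v = √(2ΔP/ρ) = √(2·171000/1260) = 16.5 m/s.

v ≈ 16.5 m/s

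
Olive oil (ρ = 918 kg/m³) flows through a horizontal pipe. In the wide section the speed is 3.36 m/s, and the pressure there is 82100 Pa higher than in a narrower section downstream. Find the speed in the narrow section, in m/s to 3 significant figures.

v₂ ≈ 13.8 m/s

Horizontal Bernoulli: P₁ + ½ρv₁² = P₂ + ½ρv₂², so v₂² = v₁² + 2(P₁ − P₂)/ρ.
v₂ = √(3.36² + 2·82100/918) = √(11.3 + 179) = 13.8 m/s.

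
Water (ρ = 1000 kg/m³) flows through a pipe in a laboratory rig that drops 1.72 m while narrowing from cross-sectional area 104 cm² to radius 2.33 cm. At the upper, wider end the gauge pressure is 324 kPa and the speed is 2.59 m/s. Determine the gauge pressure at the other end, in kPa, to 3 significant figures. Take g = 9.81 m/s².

By continuity, v₂ = v₁·A₁/A₂ = 2.59·(104/17.1) = 15.8 m/s.
Bernoulli: P₁ + ½ρv₁² + ρg h₁ = P₂ + ½ρv₂² + ρg h₂, so P₂ = P₁ + ½ρ(v₁² − v₂²) − ρg(h₂ − h₁).
P₂ = 324000 + ½·1000·(2.59² − 15.8²) − 1000·9.81·(−1.72) = 324000 + (-121000) − (-16900) = 220000 Pa.

P₂ ≈ 220 kPa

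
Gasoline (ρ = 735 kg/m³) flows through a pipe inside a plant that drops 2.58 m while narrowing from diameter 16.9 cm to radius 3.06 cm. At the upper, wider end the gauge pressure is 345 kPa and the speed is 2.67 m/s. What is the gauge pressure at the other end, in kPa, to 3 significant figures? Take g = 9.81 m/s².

P₂ = 214 kPa

By continuity, v₂ = v₁·A₁/A₂ = 2.67·(224/29.4) = 20.4 m/s.
Energy conservation along the streamline gives P₂ = P₁ − ½ρ(v₂² − v₁²) − ρg(h₂ − h₁).
P₂ = 345000 + ½·735·(2.67² − 20.4²) − 735·9.81·(−2.58) = 345000 + (-150000) − (-18600) = 214000 Pa.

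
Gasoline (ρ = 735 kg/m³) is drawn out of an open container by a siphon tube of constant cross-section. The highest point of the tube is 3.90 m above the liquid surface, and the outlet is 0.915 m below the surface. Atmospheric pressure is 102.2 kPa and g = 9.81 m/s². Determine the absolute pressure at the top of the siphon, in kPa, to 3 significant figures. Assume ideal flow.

P_top = 67.5 kPa

Bernoulli surface→outlet gives ½v² = g·h_out, so v = √(2·9.81·0.915) = 4.24 m/s.
With constant cross-section the crest speed equals v; applying Bernoulli from the surface up to the crest, P_top = P_atm − ½ρv² − ρg·h_top.
P_top = 102200 − ½·735·4.24² − 735·9.81·3.90 = 67500 Pa.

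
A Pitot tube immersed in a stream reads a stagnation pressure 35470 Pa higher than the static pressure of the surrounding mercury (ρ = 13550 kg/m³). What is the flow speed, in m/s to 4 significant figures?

v ≈ 2.288 m/s

Bernoulli between the free stream and the stagnation point: ½ρv² = P_stag − P_static.
v = √(2ΔP/ρ) = √(2·35470/13550) = 2.288 m/s.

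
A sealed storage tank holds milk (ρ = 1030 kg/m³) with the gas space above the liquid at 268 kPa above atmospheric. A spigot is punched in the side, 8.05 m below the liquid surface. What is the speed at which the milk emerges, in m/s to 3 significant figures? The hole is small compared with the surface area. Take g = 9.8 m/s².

v ≈ 26.0 m/s

Take point 1 at the surface (v₁ ≈ 0) and point 2 at the hole (at atmospheric pressure). Bernoulli: P₁ + ρg h = P_atm + ½ρv₂².
With P₁ − P_atm = 268000 Pa, v₂ = √(2gh + 2ΔP/ρ) = √(2·9.8·8.05 + 2·268000/1030) = 26.0 m/s.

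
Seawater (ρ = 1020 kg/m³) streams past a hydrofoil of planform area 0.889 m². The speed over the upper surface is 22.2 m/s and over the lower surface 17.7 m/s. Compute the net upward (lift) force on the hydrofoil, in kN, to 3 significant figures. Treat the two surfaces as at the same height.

With equal heights on the two surfaces, Bernoulli gives P_lower − P_upper = ½ρ(v_upper² − v_lower²).
ΔP = ½·1020·(22.2² − 17.7²) = 91600 Pa.
Lift = ΔP · A = 91600 × 0.889 = 81400 N.

F ≈ 81.4 kN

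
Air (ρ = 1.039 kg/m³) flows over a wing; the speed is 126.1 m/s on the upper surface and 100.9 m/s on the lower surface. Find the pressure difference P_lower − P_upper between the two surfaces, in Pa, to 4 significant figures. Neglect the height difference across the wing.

ΔP ≈ 2972 Pa

Bernoulli (same height): P_lower − P_upper = ½ρ(v_upper² − v_lower²).
ΔP = ½·1.039·(126.1² − 100.9²) = 2972 Pa.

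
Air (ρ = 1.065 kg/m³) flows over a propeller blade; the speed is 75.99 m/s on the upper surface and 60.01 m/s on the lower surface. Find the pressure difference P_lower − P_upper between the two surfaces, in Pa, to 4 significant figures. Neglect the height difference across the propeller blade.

With negligible Δh, P + ½ρv² is constant, so P_low − P_up = ½ρ(v_up² − v_low²).
ΔP = ½·1.065·(75.99² − 60.01²) = 1157 Pa.

ΔP = 1157 Pa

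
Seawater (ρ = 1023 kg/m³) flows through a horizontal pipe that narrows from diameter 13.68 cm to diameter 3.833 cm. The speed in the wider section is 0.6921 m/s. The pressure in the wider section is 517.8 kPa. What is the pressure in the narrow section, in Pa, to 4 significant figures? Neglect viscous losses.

P₂ = 478300 Pa

By continuity, v₂ = v₁·A₁/A₂ = 0.6921·(147.0/11.54) = 8.816 m/s.
Bernoulli (h₁ = h₂): P₁ − P₂ = ½ρ(v₂² − v₁²).
P₂ = P₁ − ½ρ(v₂² − v₁²) = 517800 − ½·1023·(8.816² − 0.6921²) = 517800 − 39510 = 478300 Pa.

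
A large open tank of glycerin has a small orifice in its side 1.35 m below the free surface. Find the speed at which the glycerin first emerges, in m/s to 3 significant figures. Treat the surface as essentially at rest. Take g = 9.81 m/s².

v = 5.15 m/s

Torricelli's result v = √(2gh) gives v = √(2·9.81·1.35) = 5.15 m/s.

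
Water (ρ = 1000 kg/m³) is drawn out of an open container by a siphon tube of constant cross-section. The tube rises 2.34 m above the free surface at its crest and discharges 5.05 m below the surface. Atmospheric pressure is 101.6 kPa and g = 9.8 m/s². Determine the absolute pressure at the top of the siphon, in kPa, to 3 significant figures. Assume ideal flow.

The outlet speed comes from Torricelli: v = √(2g·5.05) = 9.95 m/s.
With constant cross-section the crest speed equals v; applying Bernoulli from the surface up to the crest, P_top = P_atm − ½ρv² − ρg·h_top.
P_top = 101600 − ½·1000·9.95² − 1000·9.8·2.34 = 29200 Pa.

29.2 kPa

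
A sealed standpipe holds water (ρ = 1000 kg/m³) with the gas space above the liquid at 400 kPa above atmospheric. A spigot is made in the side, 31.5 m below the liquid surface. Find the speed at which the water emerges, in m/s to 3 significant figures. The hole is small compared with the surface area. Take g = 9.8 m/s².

Take point 1 at the surface (v₁ ≈ 0) and point 2 at the hole (at atmospheric pressure). Bernoulli: P₁ + ρg h = P_atm + ½ρv₂².
With P₁ − P_atm = 400000 Pa, v₂ = √(2gh + 2ΔP/ρ) = √(2·9.8·31.5 + 2·400000/1000) = 37.6 m/s.

v ≈ 37.6 m/s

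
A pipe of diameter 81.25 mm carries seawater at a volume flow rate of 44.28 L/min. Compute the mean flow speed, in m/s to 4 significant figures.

Q = 44.28 L/min = 0.0007380 m³/s.
v = Q/A = 0.0007380 / 0.005185 = 0.1423 m/s.

v = 0.1423 m/s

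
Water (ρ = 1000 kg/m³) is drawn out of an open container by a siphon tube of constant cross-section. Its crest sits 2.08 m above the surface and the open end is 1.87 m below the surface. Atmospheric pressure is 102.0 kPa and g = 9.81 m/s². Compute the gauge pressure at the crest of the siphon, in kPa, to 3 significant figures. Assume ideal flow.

P_gauge ≈ -38.7 kPa

Bernoulli surface→outlet gives ½v² = g·h_out, so v = √(2·9.81·1.87) = 6.06 m/s.
Continuity keeps v the same throughout the tube; from surface to crest, P_atm + 0 = P_top + ½ρv² + ρg·h_top.
P_top = 102000 − ½·1000·6.06² − 1000·9.81·2.08 = 63300 Pa. So P_gauge = P_top − P_atm = -38700 Pa.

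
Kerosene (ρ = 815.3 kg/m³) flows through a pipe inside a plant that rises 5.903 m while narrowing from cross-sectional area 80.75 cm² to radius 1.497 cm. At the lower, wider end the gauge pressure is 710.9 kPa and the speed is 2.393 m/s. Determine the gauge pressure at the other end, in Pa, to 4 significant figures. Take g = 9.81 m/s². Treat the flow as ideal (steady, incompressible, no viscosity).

By continuity, v₂ = v₁·A₁/A₂ = 2.393·(80.75/7.040) = 27.45 m/s.
Applying Bernoulli between the two ends and solving for P₂: P₂ = P₁ + ½ρ(v₁² − v₂²) − ρgΔh.
P₂ = 710900 + ½·815.3·(2.393² − 27.45²) − 815.3·9.81·(+5.903) = 710900 + (-304800) − (47210) = 358900 Pa.

P₂ ≈ 358900 Pa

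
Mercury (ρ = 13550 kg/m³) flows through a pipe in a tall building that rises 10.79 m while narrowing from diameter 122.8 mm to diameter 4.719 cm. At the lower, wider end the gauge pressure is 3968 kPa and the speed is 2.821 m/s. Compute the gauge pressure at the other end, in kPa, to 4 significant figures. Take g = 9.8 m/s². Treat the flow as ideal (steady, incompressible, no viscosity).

P₂ ≈ 116.8 kPa

Mass conservation (A₁v₁ = A₂v₂) gives v₂ = 2.821 × 118.4/17.49 = 19.10 m/s.
Applying Bernoulli between the two ends and solving for P₂: P₂ = P₁ + ½ρ(v₁² − v₂²) − ρgΔh.
P₂ = 3968000 + ½·13550·(2.821² − 19.10²) − 13550·9.8·(+10.79) = 3968000 + (-2418000) − (1433000) = 116800 Pa.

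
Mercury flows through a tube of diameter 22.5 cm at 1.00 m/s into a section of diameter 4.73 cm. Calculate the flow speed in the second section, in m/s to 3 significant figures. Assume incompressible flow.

22.6 m/s

By continuity, v₂ = v₁·A₁/A₂ = 1.00·(398/17.6) = 22.6 m/s.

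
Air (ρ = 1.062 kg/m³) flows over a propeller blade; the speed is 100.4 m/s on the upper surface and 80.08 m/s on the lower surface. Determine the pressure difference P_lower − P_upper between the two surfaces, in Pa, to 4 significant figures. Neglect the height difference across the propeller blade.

ΔP = 1947 Pa

The pressure is lower where the speed is higher: ΔP = ½ρ(v_up² − v_low²).
ΔP = ½·1.062·(100.4² − 80.08²) = 1947 Pa.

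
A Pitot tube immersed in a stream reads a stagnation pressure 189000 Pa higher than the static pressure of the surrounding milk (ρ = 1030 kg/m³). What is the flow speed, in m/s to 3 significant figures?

The dynamic pressure equals the rise in static pressure at the stagnation point: ΔP = ½ρv².
v = √(2ΔP/ρ) = √(2·189000/1030) = 19.2 m/s.

v ≈ 19.2 m/s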